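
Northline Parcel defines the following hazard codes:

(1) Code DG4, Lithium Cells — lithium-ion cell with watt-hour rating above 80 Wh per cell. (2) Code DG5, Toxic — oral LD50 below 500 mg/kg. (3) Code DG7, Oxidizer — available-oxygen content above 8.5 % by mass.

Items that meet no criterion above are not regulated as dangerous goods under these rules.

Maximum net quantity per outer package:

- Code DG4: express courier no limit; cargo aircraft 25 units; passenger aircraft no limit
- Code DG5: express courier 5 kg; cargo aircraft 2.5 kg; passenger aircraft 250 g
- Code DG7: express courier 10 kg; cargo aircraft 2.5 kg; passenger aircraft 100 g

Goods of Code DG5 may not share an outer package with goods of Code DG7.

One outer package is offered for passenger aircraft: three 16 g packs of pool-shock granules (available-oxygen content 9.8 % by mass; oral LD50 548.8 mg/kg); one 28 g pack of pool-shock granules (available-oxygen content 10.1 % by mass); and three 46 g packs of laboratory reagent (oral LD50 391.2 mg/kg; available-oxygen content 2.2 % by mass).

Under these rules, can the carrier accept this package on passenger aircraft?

Pool-shock granules: available-oxygen content 9.8 % by mass > 8.5 % by mass → Code DG7 (Oxidizer).
With available-oxygen content 10.1 % by mass (> 8.5 % by mass), the pool-shock granules fall in Code DG7.
With oral LD50 391.2 mg/kg (< 500 mg/kg), the laboratory reagent falls in Code DG5.
Code DG5 quantity: three 46 g packs = 138 g.
That is within the Code DG5 passenger aircraft limit of 250 g.
Code DG7 net quantity: (three 16 g packs = 48 g) + 28 g = 76 g.
76 g is within the passenger aircraft limit of 100 g for Code DG7.
Code DG5 and Code DG7 may not share an outer package.

No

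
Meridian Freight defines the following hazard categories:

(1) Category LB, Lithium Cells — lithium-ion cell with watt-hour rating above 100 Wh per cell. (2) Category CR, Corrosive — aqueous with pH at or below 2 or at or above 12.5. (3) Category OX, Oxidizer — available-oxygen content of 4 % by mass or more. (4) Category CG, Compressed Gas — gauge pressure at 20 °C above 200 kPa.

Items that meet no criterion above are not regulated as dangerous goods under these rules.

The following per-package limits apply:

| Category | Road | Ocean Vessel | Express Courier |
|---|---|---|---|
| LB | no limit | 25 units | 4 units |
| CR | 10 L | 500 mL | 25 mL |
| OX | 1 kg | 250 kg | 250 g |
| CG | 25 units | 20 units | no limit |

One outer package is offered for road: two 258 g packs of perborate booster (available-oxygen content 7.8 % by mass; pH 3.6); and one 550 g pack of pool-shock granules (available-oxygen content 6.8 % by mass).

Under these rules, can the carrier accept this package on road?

No

With available-oxygen content 7.8 % by mass (≥ 4 % by mass), the perborate booster falls in Category OX.
The pool-shock granules have available-oxygen content 6.8 % by mass, which is ≥ 4 % by mass, so they are Category OX (Oxidizer).
Category OX net quantity: (two 258 g packs = 516 g) + 550 g = 1.066 kg.
1.066 kg > 1 kg (road limit, Category OX) — over the limit.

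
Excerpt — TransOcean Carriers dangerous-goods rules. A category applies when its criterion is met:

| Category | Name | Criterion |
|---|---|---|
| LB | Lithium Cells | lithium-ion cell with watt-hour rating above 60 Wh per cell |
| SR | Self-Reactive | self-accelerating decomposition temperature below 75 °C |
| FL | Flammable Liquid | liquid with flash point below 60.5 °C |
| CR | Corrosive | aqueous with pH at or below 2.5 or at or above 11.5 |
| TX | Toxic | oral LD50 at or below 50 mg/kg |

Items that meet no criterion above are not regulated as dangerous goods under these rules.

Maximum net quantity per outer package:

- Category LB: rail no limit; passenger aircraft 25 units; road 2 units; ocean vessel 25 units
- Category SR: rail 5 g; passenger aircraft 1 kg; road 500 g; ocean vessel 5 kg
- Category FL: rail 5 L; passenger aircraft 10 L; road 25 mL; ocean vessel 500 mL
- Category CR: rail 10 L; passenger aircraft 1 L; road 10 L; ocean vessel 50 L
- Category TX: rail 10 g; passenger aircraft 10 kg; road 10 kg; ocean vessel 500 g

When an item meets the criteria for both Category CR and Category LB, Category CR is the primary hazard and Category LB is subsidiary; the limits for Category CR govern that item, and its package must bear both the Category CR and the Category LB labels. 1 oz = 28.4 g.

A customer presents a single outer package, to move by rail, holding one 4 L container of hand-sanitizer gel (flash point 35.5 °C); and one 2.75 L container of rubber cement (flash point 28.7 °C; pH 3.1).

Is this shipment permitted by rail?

Flash point 35.5 °C meets the Category FL criterion (Flammable Liquid), so the hand-sanitizer gel is Category FL.
Rubber cement: flash point 28.7 °C < 60.5 °C → Category FL (Flammable Liquid).
Total Category FL: 4 L + 2.75 L = 6.75 L.
That exceeds the Category FL rail limit of 5 L.

No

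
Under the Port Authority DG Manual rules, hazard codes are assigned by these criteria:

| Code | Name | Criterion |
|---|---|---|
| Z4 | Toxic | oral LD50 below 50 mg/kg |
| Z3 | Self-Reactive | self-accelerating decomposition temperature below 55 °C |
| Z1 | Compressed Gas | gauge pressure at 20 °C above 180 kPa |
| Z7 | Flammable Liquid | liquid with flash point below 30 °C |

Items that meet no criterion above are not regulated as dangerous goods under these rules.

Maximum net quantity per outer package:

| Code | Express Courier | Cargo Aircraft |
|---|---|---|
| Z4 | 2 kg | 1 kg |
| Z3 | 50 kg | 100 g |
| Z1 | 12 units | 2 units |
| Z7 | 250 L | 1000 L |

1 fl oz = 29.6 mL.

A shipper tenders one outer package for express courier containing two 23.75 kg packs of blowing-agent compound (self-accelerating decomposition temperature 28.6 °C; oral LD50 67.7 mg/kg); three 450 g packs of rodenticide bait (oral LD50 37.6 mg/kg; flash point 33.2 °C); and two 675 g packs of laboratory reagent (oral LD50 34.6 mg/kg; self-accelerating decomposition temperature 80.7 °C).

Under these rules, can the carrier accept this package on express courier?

With self-accelerating decomposition temperature 28.6 °C (< 55 °C), the blowing-agent compound falls in Code Z3.
With oral LD50 37.6 mg/kg (< 50 mg/kg), the rodenticide bait falls in Code Z4.
The laboratory reagent has oral LD50 34.6 mg/kg, which is < 50 mg/kg, so it is Code Z4 (Toxic).
Code Z4 net quantity: (three 450 g packs = 1.35 kg) + (two 675 g packs = 1.35 kg) = 2.7 kg.
That exceeds the Code Z4 express courier limit of 2 kg.
Code Z3 quantity: two 23.75 kg packs = 47.5 kg.
47.5 kg ≤ 50 kg (express courier limit, Code Z3) — within limit.

No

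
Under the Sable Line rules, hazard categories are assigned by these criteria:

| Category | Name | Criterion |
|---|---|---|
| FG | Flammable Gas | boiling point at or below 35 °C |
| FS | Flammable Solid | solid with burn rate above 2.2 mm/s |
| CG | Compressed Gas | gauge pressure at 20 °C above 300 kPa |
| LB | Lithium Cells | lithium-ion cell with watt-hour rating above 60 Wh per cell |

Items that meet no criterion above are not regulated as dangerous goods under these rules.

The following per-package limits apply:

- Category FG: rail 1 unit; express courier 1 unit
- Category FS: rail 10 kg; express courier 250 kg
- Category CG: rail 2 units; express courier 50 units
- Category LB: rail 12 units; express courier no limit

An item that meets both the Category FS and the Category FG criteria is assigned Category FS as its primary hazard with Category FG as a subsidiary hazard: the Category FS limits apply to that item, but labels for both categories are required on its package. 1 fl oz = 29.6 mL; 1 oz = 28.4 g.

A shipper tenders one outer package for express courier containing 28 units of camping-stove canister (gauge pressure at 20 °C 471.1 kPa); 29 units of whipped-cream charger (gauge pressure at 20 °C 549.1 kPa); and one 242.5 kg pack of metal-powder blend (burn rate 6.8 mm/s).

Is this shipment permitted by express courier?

Gauge pressure at 20 °C 471.1 kPa meets the Category CG criterion (Compressed Gas), so the camping-stove canister is Category CG.
The whipped-cream charger has gauge pressure at 20 °C 549.1 kPa, which is > 300 kPa, so it is Category CG (Compressed Gas).
With burn rate 6.8 mm/s (> 2.2 mm/s), the metal-powder blend falls in Category FS.
Total Category CG: 28 units + 29 units = 57 units.
That exceeds the Category CG express courier limit of 50 units.
Category FS quantity: 242.5 kg.
That is within the Category FS express courier limit of 250 kg.

No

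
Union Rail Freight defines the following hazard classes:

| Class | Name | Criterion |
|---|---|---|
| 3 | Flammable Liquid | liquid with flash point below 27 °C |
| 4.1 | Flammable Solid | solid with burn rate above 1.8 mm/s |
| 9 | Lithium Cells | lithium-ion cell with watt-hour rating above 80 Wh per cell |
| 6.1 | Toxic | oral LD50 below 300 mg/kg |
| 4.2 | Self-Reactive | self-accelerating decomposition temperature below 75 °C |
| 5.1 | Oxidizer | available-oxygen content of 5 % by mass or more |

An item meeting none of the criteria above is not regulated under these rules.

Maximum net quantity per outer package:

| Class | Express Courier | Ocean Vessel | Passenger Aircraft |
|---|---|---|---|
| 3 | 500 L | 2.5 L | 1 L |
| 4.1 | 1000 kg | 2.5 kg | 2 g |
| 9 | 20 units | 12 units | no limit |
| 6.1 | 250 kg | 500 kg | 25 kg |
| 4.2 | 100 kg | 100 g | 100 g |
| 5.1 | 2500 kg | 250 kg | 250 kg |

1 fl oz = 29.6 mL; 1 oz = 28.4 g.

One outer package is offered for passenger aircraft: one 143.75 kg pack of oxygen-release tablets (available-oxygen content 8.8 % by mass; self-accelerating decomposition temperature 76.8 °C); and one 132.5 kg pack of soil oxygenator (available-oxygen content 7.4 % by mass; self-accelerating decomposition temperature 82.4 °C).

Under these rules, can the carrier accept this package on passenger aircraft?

No

Available-oxygen content 8.8 % by mass meets the Class 5.1 criterion (Oxidizer), so the oxygen-release tablets are Class 5.1.
Soil oxygenator: available-oxygen content 7.4 % by mass ≥ 5 % by mass → Class 5.1 (Oxidizer).
Total Class 5.1: 143.75 kg + 132.5 kg = 276.25 kg.
276.25 kg > 250 kg (passenger aircraft limit, Class 5.1) — over the limit.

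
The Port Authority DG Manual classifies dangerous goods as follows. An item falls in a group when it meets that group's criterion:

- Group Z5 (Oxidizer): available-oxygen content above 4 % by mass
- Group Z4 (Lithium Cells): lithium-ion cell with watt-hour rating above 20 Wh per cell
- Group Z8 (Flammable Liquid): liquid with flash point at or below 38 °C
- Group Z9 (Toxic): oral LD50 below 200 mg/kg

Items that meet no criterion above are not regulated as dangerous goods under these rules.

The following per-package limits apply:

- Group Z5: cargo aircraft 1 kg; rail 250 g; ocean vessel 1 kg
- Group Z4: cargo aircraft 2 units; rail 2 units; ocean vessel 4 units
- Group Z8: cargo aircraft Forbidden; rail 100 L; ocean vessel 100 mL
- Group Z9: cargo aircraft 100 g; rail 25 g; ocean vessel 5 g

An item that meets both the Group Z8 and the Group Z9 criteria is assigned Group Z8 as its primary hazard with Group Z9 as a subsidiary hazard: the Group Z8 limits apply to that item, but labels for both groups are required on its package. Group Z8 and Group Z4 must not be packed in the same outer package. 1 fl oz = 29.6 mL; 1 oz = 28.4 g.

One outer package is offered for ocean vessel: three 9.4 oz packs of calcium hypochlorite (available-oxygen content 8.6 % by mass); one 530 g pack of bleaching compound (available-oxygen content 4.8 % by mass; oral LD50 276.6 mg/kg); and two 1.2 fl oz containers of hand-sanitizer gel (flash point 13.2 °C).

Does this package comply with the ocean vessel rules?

Available-oxygen content 8.6 % by mass meets the Group Z5 criterion (Oxidizer), so the calcium hypochlorite is Group Z5.
With available-oxygen content 4.8 % by mass (> 4 % by mass), the bleaching compound falls in Group Z5.
Flash point 13.2 °C meets the Group Z8 criterion (Flammable Liquid), so the hand-sanitizer gel is Group Z8.
Group Z5 net quantity: (three 9.4 oz packs = 800.88 g) + 530 g = 1330.88 g.
1330.88 g > 1 kg (ocean vessel limit, Group Z5) — over the limit.
Group Z8 quantity: two 1.2 fl oz containers = 71.04 mL.
71.04 mL is within the ocean vessel limit of 100 mL for Group Z8.
The segregation rule (Group Z8 with Group Z4) does not apply to Group Z5 with Group Z8.

No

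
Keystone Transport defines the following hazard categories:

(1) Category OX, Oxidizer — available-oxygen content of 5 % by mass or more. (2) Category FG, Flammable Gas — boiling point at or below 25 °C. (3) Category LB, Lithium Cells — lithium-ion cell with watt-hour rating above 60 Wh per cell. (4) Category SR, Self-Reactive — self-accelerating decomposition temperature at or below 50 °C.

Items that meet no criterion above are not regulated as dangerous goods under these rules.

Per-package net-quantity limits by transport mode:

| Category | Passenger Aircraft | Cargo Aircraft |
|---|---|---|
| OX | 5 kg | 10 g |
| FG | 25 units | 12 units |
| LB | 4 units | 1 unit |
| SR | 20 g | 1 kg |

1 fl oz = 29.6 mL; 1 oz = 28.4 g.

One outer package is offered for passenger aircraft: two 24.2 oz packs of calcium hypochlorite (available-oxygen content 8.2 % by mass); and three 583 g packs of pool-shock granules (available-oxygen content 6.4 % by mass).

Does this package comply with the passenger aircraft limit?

With available-oxygen content 8.2 % by mass (≥ 5 % by mass), the calcium hypochlorite falls in Category OX.
Available-oxygen content 6.4 % by mass meets the Category OX criterion (Oxidizer), so the pool-shock granules are Category OX.
Category OX net quantity: (two 24.2 oz packs = 1374.56 g) + (three 583 g packs = 1.749 kg) = 3123.56 g.
3123.56 g ≤ 5 kg (passenger aircraft limit, Category OX) — within limit.

Yes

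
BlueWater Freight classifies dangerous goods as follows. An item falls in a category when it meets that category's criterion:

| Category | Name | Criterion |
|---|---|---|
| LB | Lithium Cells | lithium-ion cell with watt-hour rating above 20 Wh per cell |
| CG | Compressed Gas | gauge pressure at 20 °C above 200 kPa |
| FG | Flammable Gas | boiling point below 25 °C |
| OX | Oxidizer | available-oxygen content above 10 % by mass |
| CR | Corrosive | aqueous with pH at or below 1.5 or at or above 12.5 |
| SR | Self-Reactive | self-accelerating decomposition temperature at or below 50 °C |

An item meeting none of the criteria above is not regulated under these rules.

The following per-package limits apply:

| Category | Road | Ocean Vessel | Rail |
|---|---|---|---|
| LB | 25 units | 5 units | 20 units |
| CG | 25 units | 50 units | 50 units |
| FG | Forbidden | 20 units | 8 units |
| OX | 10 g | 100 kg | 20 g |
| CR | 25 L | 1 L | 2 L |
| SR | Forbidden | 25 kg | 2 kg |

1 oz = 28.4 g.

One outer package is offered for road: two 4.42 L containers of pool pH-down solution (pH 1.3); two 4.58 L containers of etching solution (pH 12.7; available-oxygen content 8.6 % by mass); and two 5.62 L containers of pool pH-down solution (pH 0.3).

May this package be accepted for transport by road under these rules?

Pool pH-down solution: pH 1.3 ≤ 1.5 → Category CR (Corrosive).
With pH 12.7 (≥ 12.5), the etching solution falls in Category CR.
Pool pH-down solution: pH 0.3 ≤ 1.5 → Category CR (Corrosive).
Total Category CR: (two 4.42 L containers = 8.84 L) + (two 4.58 L containers = 9.16 L) + (two 5.62 L containers = 11.24 L) = 29.24 L.
That exceeds the Category CR road limit of 25 L.

No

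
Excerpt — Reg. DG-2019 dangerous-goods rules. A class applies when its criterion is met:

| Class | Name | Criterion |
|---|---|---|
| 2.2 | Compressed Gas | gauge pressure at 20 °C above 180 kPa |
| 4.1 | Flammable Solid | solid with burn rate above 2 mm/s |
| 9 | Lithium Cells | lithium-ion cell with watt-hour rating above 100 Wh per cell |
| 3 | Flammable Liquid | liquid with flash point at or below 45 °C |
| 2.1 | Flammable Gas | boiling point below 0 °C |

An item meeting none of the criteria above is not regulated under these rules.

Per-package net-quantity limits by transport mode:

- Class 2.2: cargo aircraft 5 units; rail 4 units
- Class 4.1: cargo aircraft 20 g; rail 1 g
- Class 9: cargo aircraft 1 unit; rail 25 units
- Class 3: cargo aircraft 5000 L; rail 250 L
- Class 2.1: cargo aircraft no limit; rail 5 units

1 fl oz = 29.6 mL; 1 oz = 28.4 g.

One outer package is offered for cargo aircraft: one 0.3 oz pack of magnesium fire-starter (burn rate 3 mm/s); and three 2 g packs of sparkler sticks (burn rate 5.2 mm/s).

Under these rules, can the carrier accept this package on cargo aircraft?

Yes

The magnesium fire-starter has burn rate 3 mm/s, which is > 2 mm/s, so it is Class 4.1 (Flammable Solid).
The sparkler sticks have burn rate 5.2 mm/s, which is > 2 mm/s, so they are Class 4.1 (Flammable Solid).
Total Class 4.1: (one 0.3 oz pack = 8.52 g) + (three 2 g packs = 6 g) = 14.52 g.
That is within the Class 4.1 cargo aircraft limit of 20 g.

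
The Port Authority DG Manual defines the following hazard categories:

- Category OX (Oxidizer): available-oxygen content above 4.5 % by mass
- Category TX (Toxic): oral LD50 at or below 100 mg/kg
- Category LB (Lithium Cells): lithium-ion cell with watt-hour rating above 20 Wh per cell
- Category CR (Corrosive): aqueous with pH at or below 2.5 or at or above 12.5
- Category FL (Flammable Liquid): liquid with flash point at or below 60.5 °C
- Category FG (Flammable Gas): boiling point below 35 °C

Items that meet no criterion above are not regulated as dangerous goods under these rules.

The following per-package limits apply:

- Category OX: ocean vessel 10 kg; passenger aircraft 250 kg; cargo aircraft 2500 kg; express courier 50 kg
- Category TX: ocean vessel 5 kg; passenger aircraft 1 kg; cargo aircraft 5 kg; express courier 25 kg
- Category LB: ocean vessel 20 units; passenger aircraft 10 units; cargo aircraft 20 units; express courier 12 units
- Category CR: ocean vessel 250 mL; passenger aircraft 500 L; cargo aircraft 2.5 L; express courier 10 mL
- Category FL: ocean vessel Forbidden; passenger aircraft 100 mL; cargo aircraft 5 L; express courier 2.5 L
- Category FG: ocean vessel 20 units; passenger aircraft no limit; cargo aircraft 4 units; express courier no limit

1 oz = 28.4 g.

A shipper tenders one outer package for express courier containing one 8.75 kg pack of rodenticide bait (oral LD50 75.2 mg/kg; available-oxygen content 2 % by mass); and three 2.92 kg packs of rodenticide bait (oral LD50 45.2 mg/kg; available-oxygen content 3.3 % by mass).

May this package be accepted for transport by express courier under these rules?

Yes

With oral LD50 75.2 mg/kg (≤ 100 mg/kg), the rodenticide bait falls in Category TX.
Oral LD50 45.2 mg/kg meets the Category TX criterion (Toxic), so the rodenticide bait is Category TX.
Category TX net quantity: 8.75 kg + (three 2.92 kg packs = 8.76 kg) = 17.51 kg.
17.51 kg ≤ 25 kg (express courier limit, Category TX) — within limit.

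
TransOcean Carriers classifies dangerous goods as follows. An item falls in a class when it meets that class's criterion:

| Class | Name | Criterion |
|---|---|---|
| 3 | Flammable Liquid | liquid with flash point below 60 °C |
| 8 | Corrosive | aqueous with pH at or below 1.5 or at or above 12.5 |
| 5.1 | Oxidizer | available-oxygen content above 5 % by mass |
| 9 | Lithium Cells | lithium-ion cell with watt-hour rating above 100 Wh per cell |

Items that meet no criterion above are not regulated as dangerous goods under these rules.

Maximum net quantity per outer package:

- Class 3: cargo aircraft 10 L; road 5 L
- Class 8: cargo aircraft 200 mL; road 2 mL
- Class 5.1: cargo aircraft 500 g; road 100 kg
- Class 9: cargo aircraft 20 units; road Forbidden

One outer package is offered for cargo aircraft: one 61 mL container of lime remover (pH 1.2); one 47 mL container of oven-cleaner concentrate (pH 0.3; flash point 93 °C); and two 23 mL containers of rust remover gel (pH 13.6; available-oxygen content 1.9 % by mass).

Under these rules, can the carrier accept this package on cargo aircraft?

The lime remover has pH 1.2, which is ≤ 1.5, so it is Class 8 (Corrosive).
The oven-cleaner concentrate has pH 0.3, which is ≤ 1.5, so it is Class 8 (Corrosive).
The rust remover gel has pH 13.6, which is ≥ 12.5, so it is Class 8 (Corrosive).
Total Class 8: 61 mL + 47 mL + (two 23 mL containers = 46 mL) = 154 mL.
154 mL is within the cargo aircraft limit of 200 mL for Class 8.

Yes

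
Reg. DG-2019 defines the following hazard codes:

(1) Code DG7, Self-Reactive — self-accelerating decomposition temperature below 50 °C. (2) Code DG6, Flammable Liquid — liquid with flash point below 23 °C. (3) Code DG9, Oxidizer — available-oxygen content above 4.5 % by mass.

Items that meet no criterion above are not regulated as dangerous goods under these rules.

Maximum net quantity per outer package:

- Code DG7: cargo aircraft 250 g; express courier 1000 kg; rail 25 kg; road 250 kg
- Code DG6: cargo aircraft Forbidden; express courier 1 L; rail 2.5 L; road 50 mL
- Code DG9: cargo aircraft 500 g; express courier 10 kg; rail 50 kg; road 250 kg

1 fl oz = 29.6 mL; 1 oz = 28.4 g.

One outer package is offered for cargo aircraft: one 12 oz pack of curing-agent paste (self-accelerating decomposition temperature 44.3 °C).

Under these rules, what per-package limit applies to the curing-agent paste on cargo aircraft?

The curing-agent paste has self-accelerating decomposition temperature 44.3 °C, which is < 50 °C, so it is Code DG7 (Self-Reactive).
The cargo aircraft limit for Code DG7 is 250 g.

250 g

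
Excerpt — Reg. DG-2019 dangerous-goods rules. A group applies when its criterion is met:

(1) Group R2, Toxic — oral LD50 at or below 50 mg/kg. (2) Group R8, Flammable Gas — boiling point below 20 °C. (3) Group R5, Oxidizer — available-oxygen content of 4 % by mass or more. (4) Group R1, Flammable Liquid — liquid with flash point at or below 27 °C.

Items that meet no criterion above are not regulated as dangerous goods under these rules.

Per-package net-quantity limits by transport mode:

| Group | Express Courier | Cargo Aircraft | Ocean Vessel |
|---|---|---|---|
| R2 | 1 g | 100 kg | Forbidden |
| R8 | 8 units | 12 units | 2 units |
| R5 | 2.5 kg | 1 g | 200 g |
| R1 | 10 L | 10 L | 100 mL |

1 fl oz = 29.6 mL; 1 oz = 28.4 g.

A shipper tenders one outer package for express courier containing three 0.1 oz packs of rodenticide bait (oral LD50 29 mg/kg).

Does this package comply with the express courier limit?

Rodenticide bait: oral LD50 29 mg/kg ≤ 50 mg/kg → Group R2 (Toxic).
Group R2 quantity: three 0.1 oz packs = 8.52 g.
That exceeds the Group R2 express courier limit of 1 g.

No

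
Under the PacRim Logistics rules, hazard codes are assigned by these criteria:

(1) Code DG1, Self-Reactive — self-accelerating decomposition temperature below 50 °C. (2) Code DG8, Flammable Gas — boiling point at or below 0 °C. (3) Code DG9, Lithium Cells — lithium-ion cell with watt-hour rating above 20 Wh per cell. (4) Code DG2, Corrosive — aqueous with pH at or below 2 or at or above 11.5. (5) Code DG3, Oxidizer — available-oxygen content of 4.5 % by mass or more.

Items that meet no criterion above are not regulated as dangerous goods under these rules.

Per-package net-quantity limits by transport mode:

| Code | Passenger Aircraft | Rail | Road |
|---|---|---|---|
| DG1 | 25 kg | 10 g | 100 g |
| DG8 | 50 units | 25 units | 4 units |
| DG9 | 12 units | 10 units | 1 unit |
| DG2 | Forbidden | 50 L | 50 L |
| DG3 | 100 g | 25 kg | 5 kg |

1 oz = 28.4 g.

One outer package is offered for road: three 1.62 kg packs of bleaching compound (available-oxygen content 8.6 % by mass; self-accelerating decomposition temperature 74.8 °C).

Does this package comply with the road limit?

Yes

Bleaching compound: available-oxygen content 8.6 % by mass ≥ 4.5 % by mass → Code DG3 (Oxidizer).
Code DG3 quantity: three 1.62 kg packs = 4.86 kg.
4.86 kg ≤ 5 kg (road limit, Code DG3) — within limit.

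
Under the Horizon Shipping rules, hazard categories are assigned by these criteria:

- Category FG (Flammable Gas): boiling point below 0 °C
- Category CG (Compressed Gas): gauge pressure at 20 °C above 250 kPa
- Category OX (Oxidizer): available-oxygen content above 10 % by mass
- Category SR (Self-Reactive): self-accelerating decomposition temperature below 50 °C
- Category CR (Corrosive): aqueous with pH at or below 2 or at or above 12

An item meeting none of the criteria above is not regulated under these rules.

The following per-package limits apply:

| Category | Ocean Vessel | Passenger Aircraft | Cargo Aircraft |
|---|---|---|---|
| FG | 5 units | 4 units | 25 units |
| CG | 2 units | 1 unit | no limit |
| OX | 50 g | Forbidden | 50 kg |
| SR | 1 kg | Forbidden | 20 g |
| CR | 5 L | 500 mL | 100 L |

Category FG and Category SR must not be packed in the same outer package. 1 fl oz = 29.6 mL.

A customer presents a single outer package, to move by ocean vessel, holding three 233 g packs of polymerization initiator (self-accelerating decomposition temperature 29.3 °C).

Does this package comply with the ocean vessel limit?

With self-accelerating decomposition temperature 29.3 °C (< 50 °C), the polymerization initiator falls in Category SR.
Category SR quantity: three 233 g packs = 699 g.
That is within the Category SR ocean vessel limit of 1 kg.

Yes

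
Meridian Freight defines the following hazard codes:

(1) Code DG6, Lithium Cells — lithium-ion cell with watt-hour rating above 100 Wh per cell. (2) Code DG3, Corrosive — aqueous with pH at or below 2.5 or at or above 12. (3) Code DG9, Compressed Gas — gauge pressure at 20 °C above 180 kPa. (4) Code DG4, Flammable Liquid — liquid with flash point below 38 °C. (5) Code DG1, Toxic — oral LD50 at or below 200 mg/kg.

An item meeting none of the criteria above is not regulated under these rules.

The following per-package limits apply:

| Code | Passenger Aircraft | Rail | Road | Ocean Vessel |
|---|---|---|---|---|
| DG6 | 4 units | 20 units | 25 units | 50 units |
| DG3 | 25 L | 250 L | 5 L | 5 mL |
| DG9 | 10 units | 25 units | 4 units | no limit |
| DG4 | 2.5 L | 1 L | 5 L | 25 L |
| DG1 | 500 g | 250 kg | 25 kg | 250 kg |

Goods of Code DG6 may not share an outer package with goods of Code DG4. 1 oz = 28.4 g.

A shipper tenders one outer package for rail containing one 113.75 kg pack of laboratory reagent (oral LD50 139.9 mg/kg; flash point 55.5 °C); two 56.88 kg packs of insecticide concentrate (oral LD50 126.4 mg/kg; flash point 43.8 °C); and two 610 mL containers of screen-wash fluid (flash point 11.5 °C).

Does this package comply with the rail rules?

No

Oral LD50 139.9 mg/kg meets the Code DG1 criterion (Toxic), so the laboratory reagent is Code DG1.
Oral LD50 126.4 mg/kg meets the Code DG1 criterion (Toxic), so the insecticide concentrate is Code DG1.
Screen-wash fluid: flash point 11.5 °C < 38 °C → Code DG4 (Flammable Liquid).
Code DG1 net quantity: 113.75 kg + (two 56.88 kg packs = 113.76 kg) = 227.51 kg.
227.51 kg is within the rail limit of 250 kg for Code DG1.
Code DG4 quantity: two 610 mL containers = 1.22 L.
1.22 L exceeds the rail limit of 1 L for Code DG4.
The segregation rule (Code DG6 with Code DG4) does not apply to Code DG1 with Code DG4.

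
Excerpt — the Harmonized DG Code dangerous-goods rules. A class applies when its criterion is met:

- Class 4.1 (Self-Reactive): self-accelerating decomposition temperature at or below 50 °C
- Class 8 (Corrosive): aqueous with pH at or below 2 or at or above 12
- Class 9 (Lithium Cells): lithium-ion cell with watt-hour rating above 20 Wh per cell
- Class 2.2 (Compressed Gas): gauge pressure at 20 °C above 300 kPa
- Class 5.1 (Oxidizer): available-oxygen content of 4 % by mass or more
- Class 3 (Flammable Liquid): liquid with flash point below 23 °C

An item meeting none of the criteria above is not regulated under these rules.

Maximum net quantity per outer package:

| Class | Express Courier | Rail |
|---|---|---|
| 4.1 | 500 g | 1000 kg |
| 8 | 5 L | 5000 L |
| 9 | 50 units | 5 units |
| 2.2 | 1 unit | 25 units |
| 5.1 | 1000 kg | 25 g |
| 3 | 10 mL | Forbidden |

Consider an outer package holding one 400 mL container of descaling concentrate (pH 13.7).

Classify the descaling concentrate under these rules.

Class 8

pH 13.7 meets the Class 8 criterion (Corrosive), so the descaling concentrate is Class 8.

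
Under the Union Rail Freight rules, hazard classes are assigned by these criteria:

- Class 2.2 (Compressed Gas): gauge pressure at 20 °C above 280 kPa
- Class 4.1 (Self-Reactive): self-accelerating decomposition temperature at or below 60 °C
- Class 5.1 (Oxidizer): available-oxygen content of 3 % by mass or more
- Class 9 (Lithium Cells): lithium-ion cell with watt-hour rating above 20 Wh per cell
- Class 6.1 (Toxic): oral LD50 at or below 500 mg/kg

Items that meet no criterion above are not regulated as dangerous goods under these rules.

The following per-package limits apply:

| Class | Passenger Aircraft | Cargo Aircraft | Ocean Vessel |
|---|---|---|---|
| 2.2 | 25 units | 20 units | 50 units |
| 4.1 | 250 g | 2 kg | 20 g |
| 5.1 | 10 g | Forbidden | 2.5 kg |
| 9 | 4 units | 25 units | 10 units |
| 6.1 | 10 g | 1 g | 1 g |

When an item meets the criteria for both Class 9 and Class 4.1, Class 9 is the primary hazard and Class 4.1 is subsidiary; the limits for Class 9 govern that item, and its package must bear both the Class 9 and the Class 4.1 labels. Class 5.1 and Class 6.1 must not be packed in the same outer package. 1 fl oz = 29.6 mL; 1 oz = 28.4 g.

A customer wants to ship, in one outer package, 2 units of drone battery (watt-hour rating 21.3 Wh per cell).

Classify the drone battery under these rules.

Class 9

With watt-hour rating 21.3 Wh per cell (> 20 Wh per cell), the drone battery falls in Class 9.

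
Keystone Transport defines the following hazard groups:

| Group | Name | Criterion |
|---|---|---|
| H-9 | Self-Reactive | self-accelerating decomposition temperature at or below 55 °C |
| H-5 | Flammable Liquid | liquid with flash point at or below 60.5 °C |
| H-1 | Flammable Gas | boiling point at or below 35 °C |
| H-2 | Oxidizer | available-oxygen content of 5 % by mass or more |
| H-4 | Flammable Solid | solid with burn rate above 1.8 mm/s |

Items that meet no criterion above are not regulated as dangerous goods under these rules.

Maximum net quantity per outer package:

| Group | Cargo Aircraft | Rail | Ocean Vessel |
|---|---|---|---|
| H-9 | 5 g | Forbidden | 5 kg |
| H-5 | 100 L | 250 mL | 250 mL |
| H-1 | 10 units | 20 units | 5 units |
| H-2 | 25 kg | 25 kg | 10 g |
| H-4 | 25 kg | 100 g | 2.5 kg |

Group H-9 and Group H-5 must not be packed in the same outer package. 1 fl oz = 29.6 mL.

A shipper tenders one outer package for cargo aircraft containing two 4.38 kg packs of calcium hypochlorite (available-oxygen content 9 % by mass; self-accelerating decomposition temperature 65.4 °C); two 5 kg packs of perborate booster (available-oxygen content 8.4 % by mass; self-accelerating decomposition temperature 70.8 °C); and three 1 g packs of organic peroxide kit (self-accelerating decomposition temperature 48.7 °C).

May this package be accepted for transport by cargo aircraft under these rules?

The calcium hypochlorite has available-oxygen content 9 % by mass, which is ≥ 5 % by mass, so it is Group H-2 (Oxidizer).
The perborate booster has available-oxygen content 8.4 % by mass, which is ≥ 5 % by mass, so it is Group H-2 (Oxidizer).
With self-accelerating decomposition temperature 48.7 °C (≤ 55 °C), the organic peroxide kit falls in Group H-9.
Group H-9 quantity: three 1 g packs = 3 g.
3 g ≤ 5 g (cargo aircraft limit, Group H-9) — within limit.
Total Group H-2: (two 4.38 kg packs = 8.76 kg) + (two 5 kg packs = 10 kg) = 18.76 kg.
That is within the Group H-2 cargo aircraft limit of 25 kg.
The segregation rule (Group H-9 with Group H-5) does not apply to Group H-9 with Group H-2.
Every hazard group is within its cargo aircraft limit and no segregation rule is violated.

Yes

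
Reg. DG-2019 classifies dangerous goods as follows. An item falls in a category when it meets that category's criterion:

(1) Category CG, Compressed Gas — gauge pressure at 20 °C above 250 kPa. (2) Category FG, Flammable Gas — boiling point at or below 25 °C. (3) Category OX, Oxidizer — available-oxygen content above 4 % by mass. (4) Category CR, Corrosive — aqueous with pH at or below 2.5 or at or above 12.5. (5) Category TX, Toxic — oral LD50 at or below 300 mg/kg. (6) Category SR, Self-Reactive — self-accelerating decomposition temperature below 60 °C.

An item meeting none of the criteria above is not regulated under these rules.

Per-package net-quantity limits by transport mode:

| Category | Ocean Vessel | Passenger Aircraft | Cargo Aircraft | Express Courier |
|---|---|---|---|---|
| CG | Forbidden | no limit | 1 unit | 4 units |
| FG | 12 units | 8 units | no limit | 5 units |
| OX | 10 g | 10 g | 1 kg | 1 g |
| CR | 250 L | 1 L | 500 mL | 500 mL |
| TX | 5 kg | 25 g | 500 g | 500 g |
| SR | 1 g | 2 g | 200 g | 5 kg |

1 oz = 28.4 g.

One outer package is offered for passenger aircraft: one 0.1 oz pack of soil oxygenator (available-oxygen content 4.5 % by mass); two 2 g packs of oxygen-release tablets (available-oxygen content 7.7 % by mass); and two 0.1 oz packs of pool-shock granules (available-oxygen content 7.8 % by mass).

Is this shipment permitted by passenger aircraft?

With available-oxygen content 4.5 % by mass (> 4 % by mass), the soil oxygenator falls in Category OX.
Oxygen-release tablets: available-oxygen content 7.7 % by mass > 4 % by mass → Category OX (Oxidizer).
With available-oxygen content 7.8 % by mass (> 4 % by mass), the pool-shock granules fall in Category OX.
Category OX net quantity: (one 0.1 oz pack = 2.84 g) + (two 2 g packs = 4 g) + (two 0.1 oz packs = 5.68 g) = 12.52 g.
12.52 g > 10 g (passenger aircraft limit, Category OX) — over the limit.

No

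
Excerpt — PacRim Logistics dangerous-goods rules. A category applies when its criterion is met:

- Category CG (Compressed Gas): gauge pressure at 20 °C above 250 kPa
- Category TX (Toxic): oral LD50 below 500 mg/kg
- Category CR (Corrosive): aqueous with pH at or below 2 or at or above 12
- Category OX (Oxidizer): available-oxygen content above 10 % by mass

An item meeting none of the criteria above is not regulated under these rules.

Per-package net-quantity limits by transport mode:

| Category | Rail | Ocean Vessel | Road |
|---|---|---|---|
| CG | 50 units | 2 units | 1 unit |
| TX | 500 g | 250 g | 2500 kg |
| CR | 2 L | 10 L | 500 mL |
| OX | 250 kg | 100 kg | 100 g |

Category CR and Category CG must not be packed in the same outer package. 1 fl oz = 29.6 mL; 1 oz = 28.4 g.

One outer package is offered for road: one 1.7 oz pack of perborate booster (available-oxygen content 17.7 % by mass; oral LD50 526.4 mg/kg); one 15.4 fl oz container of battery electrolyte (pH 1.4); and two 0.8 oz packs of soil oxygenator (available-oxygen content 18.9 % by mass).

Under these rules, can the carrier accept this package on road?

Yes

Available-oxygen content 17.7 % by mass meets the Category OX criterion (Oxidizer), so the perborate booster is Category OX.
The battery electrolyte has pH 1.4, which is ≤ 2, so it is Category CR (Corrosive).
Available-oxygen content 18.9 % by mass meets the Category OX criterion (Oxidizer), so the soil oxygenator is Category OX.
Category CR quantity: one 15.4 fl oz container = 455.84 mL.
455.84 mL is within the road limit of 500 mL for Category CR.
Total Category OX: (one 1.7 oz pack = 48.28 g) + (two 0.8 oz packs = 45.44 g) = 93.72 g.
That is within the Category OX road limit of 100 g.
The segregation rule (Category CR with Category CG) does not apply to Category CR with Category OX.
Every hazard category is within its road limit and no segregation rule is violated.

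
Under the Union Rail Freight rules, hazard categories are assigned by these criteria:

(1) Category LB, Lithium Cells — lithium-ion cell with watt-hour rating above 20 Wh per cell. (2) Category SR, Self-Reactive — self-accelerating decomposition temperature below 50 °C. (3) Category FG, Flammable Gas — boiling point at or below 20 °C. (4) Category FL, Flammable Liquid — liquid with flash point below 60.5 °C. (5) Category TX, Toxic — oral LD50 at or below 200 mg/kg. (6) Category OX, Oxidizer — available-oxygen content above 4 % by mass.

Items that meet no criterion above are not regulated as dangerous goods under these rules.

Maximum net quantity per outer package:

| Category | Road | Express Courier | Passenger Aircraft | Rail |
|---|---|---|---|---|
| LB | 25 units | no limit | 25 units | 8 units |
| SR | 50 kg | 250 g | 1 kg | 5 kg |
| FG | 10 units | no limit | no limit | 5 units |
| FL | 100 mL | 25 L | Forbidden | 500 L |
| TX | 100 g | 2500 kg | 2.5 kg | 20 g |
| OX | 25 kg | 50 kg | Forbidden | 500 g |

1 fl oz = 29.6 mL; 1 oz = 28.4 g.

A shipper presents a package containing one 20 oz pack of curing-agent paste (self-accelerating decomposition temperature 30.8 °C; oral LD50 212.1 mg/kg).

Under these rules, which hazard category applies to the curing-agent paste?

The curing-agent paste has self-accelerating decomposition temperature 30.8 °C, which is < 50 °C, so it is Category SR (Self-Reactive).

Category SR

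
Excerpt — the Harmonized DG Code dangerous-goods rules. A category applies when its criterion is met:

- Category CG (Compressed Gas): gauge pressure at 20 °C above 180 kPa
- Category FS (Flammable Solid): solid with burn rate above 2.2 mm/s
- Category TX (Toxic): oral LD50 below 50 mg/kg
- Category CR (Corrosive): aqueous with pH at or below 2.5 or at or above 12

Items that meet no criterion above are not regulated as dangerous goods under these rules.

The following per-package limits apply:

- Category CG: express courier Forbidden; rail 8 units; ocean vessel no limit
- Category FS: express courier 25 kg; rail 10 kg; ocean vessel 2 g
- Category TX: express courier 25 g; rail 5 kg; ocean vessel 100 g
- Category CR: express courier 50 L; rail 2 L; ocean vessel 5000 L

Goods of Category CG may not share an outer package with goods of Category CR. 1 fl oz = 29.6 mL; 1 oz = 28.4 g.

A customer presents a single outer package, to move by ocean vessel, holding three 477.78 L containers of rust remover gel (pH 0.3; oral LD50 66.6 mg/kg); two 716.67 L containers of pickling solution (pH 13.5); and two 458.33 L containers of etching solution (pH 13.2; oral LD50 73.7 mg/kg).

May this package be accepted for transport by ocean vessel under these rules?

Yes

Rust remover gel: pH 0.3 ≤ 2.5 → Category CR (Corrosive).
Pickling solution: pH 13.5 ≥ 12 → Category CR (Corrosive).
With pH 13.2 (≥ 12), the etching solution falls in Category CR.
Category CR net quantity: (three 477.78 L containers = 1433.34 L) + (two 716.67 L containers = 1433.34 L) + (two 458.33 L containers = 916.66 L) = 3783.34 L.
That is within the Category CR ocean vessel limit of 5000 L.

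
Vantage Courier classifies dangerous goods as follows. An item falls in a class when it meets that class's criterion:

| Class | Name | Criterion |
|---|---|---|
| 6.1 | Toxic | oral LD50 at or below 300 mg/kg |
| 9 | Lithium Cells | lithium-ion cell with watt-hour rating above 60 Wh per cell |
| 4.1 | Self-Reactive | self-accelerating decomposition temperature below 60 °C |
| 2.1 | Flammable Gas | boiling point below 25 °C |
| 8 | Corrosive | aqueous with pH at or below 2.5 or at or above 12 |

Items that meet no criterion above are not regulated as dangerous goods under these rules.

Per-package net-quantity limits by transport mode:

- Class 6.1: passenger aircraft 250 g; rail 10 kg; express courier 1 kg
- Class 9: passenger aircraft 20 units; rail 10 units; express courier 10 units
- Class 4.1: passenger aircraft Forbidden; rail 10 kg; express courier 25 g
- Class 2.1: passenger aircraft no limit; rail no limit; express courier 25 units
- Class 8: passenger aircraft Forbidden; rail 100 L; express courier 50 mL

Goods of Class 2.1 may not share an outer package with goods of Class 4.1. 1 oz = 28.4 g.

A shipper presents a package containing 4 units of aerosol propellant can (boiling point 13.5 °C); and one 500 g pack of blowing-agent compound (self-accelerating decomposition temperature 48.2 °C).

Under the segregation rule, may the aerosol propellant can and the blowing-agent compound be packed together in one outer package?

No

Aerosol propellant can: boiling point 13.5 °C < 25 °C → Class 2.1 (Flammable Gas).
Blowing-agent compound: self-accelerating decomposition temperature 48.2 °C < 60 °C → Class 4.1 (Self-Reactive).
Class 2.1 and Class 4.1 may not share an outer package.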